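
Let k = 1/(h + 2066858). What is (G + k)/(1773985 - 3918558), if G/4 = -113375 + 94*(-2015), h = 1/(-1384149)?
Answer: 3464877071900804591/6135279007150694893 ≈ 0.56475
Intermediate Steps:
h = -1/1384149 ≈ -7.2247e-7
k = 1384149/2860839433841 (k = 1/(-1/1384149 + 2066858) = 1/(2860839433841/1384149) = 1384149/2860839433841 ≈ 4.8383e-7)
G = -1211140 (G = 4*(-113375 + 94*(-2015)) = 4*(-113375 - 189410) = 4*(-302785) = -1211140)
(G + k)/(1773985 - 3918558) = (-1211140 + 1384149/2860839433841)/(1773985 - 3918558) = -3464877071900804591/2860839433841/(-2144573) = -3464877071900804591/2860839433841*(-1/2144573) = 3464877071900804591/6135279007150694893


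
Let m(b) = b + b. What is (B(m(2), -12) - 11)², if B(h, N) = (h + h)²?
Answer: 2809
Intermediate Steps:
m(b) = 2*b
B(h, N) = 4*h² (B(h, N) = (2*h)² = 4*h²)
(B(m(2), -12) - 11)² = (4*(2*2)² - 11)² = (4*4² - 11)² = (4*16 - 11)² = (64 - 11)² = 53² = 2809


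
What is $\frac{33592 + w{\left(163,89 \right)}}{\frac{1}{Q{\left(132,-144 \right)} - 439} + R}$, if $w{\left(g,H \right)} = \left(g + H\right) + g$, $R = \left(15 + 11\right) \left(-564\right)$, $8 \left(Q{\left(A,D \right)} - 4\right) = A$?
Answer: $- \frac{28463859}{12273770} \approx -2.3191$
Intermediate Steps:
$Q{\left(A,D \right)} = 4 + \frac{A}{8}$
$R = -14664$ ($R = 26 \left(-564\right) = -14664$)
$w{\left(g,H \right)} = H + 2 g$ ($w{\left(g,H \right)} = \left(H + g\right) + g = H + 2 g$)
$\frac{33592 + w{\left(163,89 \right)}}{\frac{1}{Q{\left(132,-144 \right)} - 439} + R} = \frac{33592 + \left(89 + 2 \cdot 163\right)}{\frac{1}{\left(4 + \frac{1}{8} \cdot 132\right) - 439} - 14664} = \frac{33592 + \left(89 + 326\right)}{\frac{1}{\left(4 + \frac{33}{2}\right) - 439} - 14664} = \frac{33592 + 415}{\frac{1}{\frac{41}{2} - 439} - 14664} = \frac{34007}{\frac{1}{- \frac{837}{2}} - 14664} = \frac{34007}{- \frac{2}{837} - 14664} = \frac{34007}{- \frac{12273770}{837}} = 34007 \left(- \frac{837}{12273770}\right) = - \frac{28463859}{12273770}$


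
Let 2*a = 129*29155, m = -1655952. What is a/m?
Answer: -1253665/1103968 ≈ -1.1356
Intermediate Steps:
a = 3760995/2 (a = (129*29155)/2 = (1/2)*3760995 = 3760995/2 ≈ 1.8805e+6)
a/m = (3760995/2)/(-1655952) = (3760995/2)*(-1/1655952) = -1253665/1103968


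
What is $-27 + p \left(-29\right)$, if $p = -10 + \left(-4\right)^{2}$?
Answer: $-201$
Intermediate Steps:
$p = 6$ ($p = -10 + 16 = 6$)
$-27 + p \left(-29\right) = -27 + 6 \left(-29\right) = -27 - 174 = -201$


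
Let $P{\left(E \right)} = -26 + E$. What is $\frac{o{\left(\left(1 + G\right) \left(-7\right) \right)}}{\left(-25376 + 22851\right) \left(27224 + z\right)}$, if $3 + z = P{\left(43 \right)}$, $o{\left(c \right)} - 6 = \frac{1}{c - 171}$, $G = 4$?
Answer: $- \frac{247}{2833569140} \approx -8.7169 \cdot 10^{-8}$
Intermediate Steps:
$o{\left(c \right)} = 6 + \frac{1}{-171 + c}$ ($o{\left(c \right)} = 6 + \frac{1}{c - 171} = 6 + \frac{1}{-171 + c}$)
$z = 14$ ($z = -3 + \left(-26 + 43\right) = -3 + 17 = 14$)
$\frac{o{\left(\left(1 + G\right) \left(-7\right) \right)}}{\left(-25376 + 22851\right) \left(27224 + z\right)} = \frac{\frac{1}{-171 + \left(1 + 4\right) \left(-7\right)} \left(-1025 + 6 \left(1 + 4\right) \left(-7\right)\right)}{\left(-25376 + 22851\right) \left(27224 + 14\right)} = \frac{\frac{1}{-171 + 5 \left(-7\right)} \left(-1025 + 6 \cdot 5 \left(-7\right)\right)}{\left(-2525\right) 27238} = \frac{\frac{1}{-171 - 35} \left(-1025 + 6 \left(-35\right)\right)}{-68775950} = \frac{-1025 - 210}{-206} \left(- \frac{1}{68775950}\right) = \left(- \frac{1}{206}\right) \left(-1235\right) \left(- \frac{1}{68775950}\right) = \frac{1235}{206} \left(- \frac{1}{68775950}\right) = - \frac{247}{2833569140}$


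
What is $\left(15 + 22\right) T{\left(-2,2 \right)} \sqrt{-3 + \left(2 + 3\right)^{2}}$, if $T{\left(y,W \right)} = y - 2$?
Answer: $- 148 \sqrt{22} \approx -694.18$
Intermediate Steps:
$T{\left(y,W \right)} = -2 + y$
$\left(15 + 22\right) T{\left(-2,2 \right)} \sqrt{-3 + \left(2 + 3\right)^{2}} = \left(15 + 22\right) \left(-2 - 2\right) \sqrt{-3 + \left(2 + 3\right)^{2}} = 37 \left(-4\right) \sqrt{-3 + 5^{2}} = - 148 \sqrt{-3 + 25} = - 148 \sqrt{22}$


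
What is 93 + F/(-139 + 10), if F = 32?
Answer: 11965/129 ≈ 92.752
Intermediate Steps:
93 + F/(-139 + 10) = 93 + 32/(-139 + 10) = 93 + 32/(-129) = 93 + 32*(-1/129) = 93 - 32/129 = 11965/129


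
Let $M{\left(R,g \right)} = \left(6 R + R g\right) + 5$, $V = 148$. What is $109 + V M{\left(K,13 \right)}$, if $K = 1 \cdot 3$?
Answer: $9285$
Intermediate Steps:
$K = 3$
$M{\left(R,g \right)} = 5 + 6 R + R g$
$109 + V M{\left(K,13 \right)} = 109 + 148 \left(5 + 6 \cdot 3 + 3 \cdot 13\right) = 109 + 148 \left(5 + 18 + 39\right) = 109 + 148 \cdot 62 = 109 + 9176 = 9285$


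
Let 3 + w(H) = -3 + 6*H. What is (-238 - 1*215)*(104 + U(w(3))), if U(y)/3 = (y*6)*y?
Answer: -1221288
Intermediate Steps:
w(H) = -6 + 6*H (w(H) = -3 + (-3 + 6*H) = -6 + 6*H)
U(y) = 18*y² (U(y) = 3*((y*6)*y) = 3*((6*y)*y) = 3*(6*y²) = 18*y²)
(-238 - 1*215)*(104 + U(w(3))) = (-238 - 1*215)*(104 + 18*(-6 + 6*3)²) = (-238 - 215)*(104 + 18*(-6 + 18)²) = -453*(104 + 18*12²) = -453*(104 + 18*144) = -453*(104 + 2592) = -453*2696 = -1221288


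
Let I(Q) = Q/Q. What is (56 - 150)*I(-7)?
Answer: -94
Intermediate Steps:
I(Q) = 1
(56 - 150)*I(-7) = (56 - 150)*1 = -94*1 = -94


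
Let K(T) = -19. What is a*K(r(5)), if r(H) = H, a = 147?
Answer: -2793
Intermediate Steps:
a*K(r(5)) = 147*(-19) = -2793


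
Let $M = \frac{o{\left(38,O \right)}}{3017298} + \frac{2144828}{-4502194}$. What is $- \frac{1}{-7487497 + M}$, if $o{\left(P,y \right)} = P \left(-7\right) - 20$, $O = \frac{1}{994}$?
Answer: $\frac{3396115237953}{25428404274045589198} \approx 1.3356 \cdot 10^{-7}$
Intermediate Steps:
$O = \frac{1}{994} \approx 0.001006$
$o{\left(P,y \right)} = -20 - 7 P$ ($o{\left(P,y \right)} = - 7 P - 20 = -20 - 7 P$)
$M = - \frac{1618218215557}{3396115237953}$ ($M = \frac{-20 - 266}{3017298} + \frac{2144828}{-4502194} = \left(-20 - 266\right) \frac{1}{3017298} + 2144828 \left(- \frac{1}{4502194}\right) = \left(-286\right) \frac{1}{3017298} - \frac{1072414}{2251097} = - \frac{143}{1508649} - \frac{1072414}{2251097} = - \frac{1618218215557}{3396115237953} \approx -0.47649$)
$- \frac{1}{-7487497 + M} = - \frac{1}{-7487497 - \frac{1618218215557}{3396115237953}} = - \frac{1}{- \frac{25428404274045589198}{3396115237953}} = \left(-1\right) \left(- \frac{3396115237953}{25428404274045589198}\right) = \frac{3396115237953}{25428404274045589198}$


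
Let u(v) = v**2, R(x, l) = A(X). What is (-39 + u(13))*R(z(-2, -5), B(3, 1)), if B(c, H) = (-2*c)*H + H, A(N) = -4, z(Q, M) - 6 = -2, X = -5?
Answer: -520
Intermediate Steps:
z(Q, M) = 4 (z(Q, M) = 6 - 2 = 4)
B(c, H) = H - 2*H*c (B(c, H) = -2*H*c + H = H - 2*H*c)
R(x, l) = -4
(-39 + u(13))*R(z(-2, -5), B(3, 1)) = (-39 + 13**2)*(-4) = (-39 + 169)*(-4) = 130*(-4) = -520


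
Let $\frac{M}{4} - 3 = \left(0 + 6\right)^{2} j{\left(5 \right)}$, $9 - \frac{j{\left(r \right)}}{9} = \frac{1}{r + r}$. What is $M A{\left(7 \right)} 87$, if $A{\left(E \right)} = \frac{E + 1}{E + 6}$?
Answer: $\frac{40181472}{65} \approx 6.1818 \cdot 10^{5}$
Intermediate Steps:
$j{\left(r \right)} = 81 - \frac{9}{2 r}$ ($j{\left(r \right)} = 81 - \frac{9}{r + r} = 81 - \frac{9}{2 r}$)
$A{\left(E \right)} = \frac{1 + E}{6 + E}$
$M = \frac{57732}{5}$ ($M = 12 + 4 \left(0 + 6\right)^{2} \left(81 - \frac{9}{2 \cdot 5}\right) = 12 + 4 \cdot 6^{2} \left(81 - \frac{9}{10}\right) = 12 + 4 \cdot 36 \left(81 - \frac{9}{10}\right) = 12 + 4 \cdot 36 \cdot \frac{801}{10} = 12 + 4 \cdot \frac{14418}{5} = 12 + \frac{57672}{5} = \frac{57732}{5} \approx 11546.0$)
$M A{\left(7 \right)} 87 = \frac{57732 \frac{1 + 7}{6 + 7}}{5} \cdot 87 = \frac{57732 \cdot \frac{1}{13} \cdot 8}{5} \cdot 87 = \frac{57732}{5} \cdot \frac{8}{13} \cdot 87 = \frac{461856}{65} \cdot 87 = \frac{40181472}{65}$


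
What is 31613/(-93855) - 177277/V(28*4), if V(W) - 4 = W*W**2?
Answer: -61052448151/131859892860 ≈ -0.46301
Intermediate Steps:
V(W) = 4 + W**3 (V(W) = 4 + W*W**2 = 4 + W**3)
31613/(-93855) - 177277/V(28*4) = 31613/(-93855) - 177277/(4 + (28*4)**3) = 31613*(-1/93855) - 177277/(4 + 112**3) = -31613/93855 - 177277/(4 + 1404928) = -31613/93855 - 177277/1404932 = -61052448151/131859892860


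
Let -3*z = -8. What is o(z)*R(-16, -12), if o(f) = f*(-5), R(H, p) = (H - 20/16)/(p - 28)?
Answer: -23/4 ≈ -5.7500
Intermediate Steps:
z = 8/3 (z = -⅓*(-8) = 8/3 ≈ 2.6667)
R(H, p) = (-5/4 + H)/(-28 + p) (R(H, p) = (H - 20*1/16)/(-28 + p) = (H - 5/4)/(-28 + p) = (-5/4 + H)/(-28 + p))
o(f) = -5*f
o(z)*R(-16, -12) = (-5*8/3)*((-5/4 - 16)/(-28 - 12)) = -40*(-69)/(3*(-40)*4) = -(-1)*(-69)/(3*4) = -40/3*69/160 = -23/4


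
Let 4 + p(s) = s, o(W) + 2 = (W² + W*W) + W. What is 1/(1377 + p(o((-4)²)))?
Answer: 1/1899 ≈ 0.00052659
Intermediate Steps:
o(W) = -2 + W + 2*W² (o(W) = -2 + ((W² + W*W) + W) = -2 + ((W² + W²) + W) = -2 + (2*W² + W) = -2 + (W + 2*W²) = -2 + W + 2*W²)
p(s) = -4 + s
1/(1377 + p(o((-4)²))) = 1/(1377 + (-4 + (-2 + (-4)² + 2*((-4)²)²))) = 1/(1377 + (-4 + (-2 + 16 + 2*16²))) = 1/(1377 + (-4 + (-2 + 16 + 2*256))) = 1/(1377 + (-4 + (-2 + 16 + 512))) = 1/(1377 + (-4 + 526)) = 1/(1377 + 522) = 1/1899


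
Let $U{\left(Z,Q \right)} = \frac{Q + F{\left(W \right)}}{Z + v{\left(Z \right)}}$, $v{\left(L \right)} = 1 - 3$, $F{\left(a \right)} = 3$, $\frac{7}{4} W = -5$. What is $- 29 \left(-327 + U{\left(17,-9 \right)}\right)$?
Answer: $\frac{47473}{5} \approx 9494.6$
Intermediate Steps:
$W = - \frac{20}{7}$ ($W = \frac{4}{7} \left(-5\right) = - \frac{20}{7} \approx -2.8571$)
$v{\left(L \right)} = -2$
$U{\left(Z,Q \right)} = \frac{3 + Q}{-2 + Z}$ ($U{\left(Z,Q \right)} = \frac{Q + 3}{Z - 2} = \frac{3 + Q}{-2 + Z}$)
$- 29 \left(-327 + U{\left(17,-9 \right)}\right) = - 29 \left(-327 + \frac{3 - 9}{-2 + 17}\right) = - 29 \left(-327 + \frac{1}{15} \left(-6\right)\right) = - 29 \left(-327 - \frac{2}{5}\right) = \left(-29\right) \left(- \frac{1637}{5}\right) = \frac{47473}{5}$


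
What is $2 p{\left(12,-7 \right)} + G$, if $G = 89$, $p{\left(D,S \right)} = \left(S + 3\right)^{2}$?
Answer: $121$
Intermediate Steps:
$p{\left(D,S \right)} = \left(3 + S\right)^{2}$
$2 p{\left(12,-7 \right)} + G = 2 \left(3 - 7\right)^{2} + 89 = 2 \left(-4\right)^{2} + 89 = 2 \cdot 16 + 89 = 32 + 89 = 121$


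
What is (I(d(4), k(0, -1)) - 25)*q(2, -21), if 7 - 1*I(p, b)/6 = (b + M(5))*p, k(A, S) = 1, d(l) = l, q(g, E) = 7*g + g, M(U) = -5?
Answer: 1808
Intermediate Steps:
q(g, E) = 8*g
I(p, b) = 42 - 6*p*(-5 + b) (I(p, b) = 42 - 6*(b - 5)*p = 42 - 6*(-5 + b)*p = 42 - 6*p*(-5 + b))
(I(d(4), k(0, -1)) - 25)*q(2, -21) = ((42 + 30*4 - 6*1*4) - 25)*(8*2) = ((42 + 120 - 24) - 25)*16 = (138 - 25)*16 = 113*16 = 1808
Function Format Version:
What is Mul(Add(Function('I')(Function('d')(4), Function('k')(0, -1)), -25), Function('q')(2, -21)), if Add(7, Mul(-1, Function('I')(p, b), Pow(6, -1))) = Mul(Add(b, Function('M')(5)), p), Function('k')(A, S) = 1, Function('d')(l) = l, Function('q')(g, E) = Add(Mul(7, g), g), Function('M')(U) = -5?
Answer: 1808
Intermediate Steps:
Function('q')(g, E) = Mul(8, g)
Function('I')(p, b) = Add(42, Mul(-6, p, Add(-5, b))) (Function('I')(p, b) = Add(42, Mul(-6, Mul(Add(b, -5), p))) = Add(42, Mul(-6, Mul(Add(-5, b), p))) = Add(42, Mul(-6, Mul(p, Add(-5, b)))) = Add(42, Mul(-6, p, Add(-5, b))))
Mul(Add(Function('I')(Function('d')(4), Function('k')(0, -1)), -25), Function('q')(2, -21)) = Mul(Add(Add(42, Mul(30, 4), Mul(-6, 1, 4)), -25), Mul(8, 2)) = Mul(Add(Add(42, 120, -24), -25), 16) = Mul(Add(138, -25), 16) = Mul(113, 16) = 1808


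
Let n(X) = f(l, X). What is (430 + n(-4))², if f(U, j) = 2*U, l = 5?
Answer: 193600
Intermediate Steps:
n(X) = 10 (n(X) = 2*5 = 10)
(430 + n(-4))² = (430 + 10)² = 440² = 193600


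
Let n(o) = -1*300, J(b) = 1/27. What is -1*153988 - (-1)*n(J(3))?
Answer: -154288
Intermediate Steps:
J(b) = 1/27
n(o) = -300
-1*153988 - (-1)*n(J(3)) = -1*153988 - (-1)*(-300) = -153988 - 1*300 = -153988 - 300 = -154288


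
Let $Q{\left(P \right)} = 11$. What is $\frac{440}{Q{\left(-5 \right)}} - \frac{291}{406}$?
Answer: $\frac{15949}{406} \approx 39.283$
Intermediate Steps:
$\frac{440}{Q{\left(-5 \right)}} - \frac{291}{406} = \frac{440}{11} - \frac{291}{406} = 440 \cdot \frac{1}{11} - \frac{291}{406} = 40 - \frac{291}{406} = \frac{15949}{406}$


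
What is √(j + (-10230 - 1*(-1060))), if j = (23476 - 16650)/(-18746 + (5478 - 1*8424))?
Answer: I*√1078756533118/10846 ≈ 95.762*I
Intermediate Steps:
j = -3413/10846 (j = 6826/(-18746 + (5478 - 8424)) = 6826/(-18746 - 2946) = 6826/(-21692) = 6826*(-1/21692) = -3413/10846 ≈ -0.31468)
√(j + (-10230 - 1*(-1060))) = √(-3413/10846 + (-10230 - 1*(-1060))) = √(-3413/10846 + (-10230 + 1060)) = √(-3413/10846 - 9170) = √(-99461233/10846) = I*√1078756533118/10846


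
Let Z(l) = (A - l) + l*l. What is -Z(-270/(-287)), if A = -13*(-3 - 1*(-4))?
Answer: 1075387/82369 ≈ 13.056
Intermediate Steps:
A = -13 (A = -13*(-3 + 4) = -13*1 = -13)
Z(l) = -13 + l² - l (Z(l) = (-13 - l) + l*l = (-13 - l) + l² = -13 + l² - l)
-Z(-270/(-287)) = -(-13 + (-270/(-287))² - (-270)/(-287)) = -(-13 + (-270*(-1/287))² - (-270)*(-1)/287) = -(-13 + (270/287)² - 1*270/287) = -(-13 + 72900/82369 - 270/287) = -1*(-1075387/82369) = 1075387/82369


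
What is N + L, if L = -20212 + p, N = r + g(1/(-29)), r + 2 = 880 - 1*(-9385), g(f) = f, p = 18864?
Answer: 258534/29 ≈ 8915.0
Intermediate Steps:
r = 10263 (r = -2 + (880 - 1*(-9385)) = -2 + (880 + 9385) = -2 + 10265 = 10263)
N = 297626/29 (N = 10263 + 1/(-29) = 10263 - 1/29 = 297626/29 ≈ 10263.)
L = -1348 (L = -20212 + 18864 = -1348)
N + L = 297626/29 - 1348 = 258534/29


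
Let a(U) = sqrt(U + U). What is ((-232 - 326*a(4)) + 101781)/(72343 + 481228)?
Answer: 101549/553571 - 652*sqrt(2)/553571 ≈ 0.18178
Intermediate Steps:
a(U) = sqrt(2)*sqrt(U) (a(U) = sqrt(2*U) = sqrt(2)*sqrt(U))
((-232 - 326*a(4)) + 101781)/(72343 + 481228) = ((-232 - 326*sqrt(2)*sqrt(4)) + 101781)/(72343 + 481228) = ((-232 - 326*sqrt(2)*2) + 101781)/553571 = ((-232 - 652*sqrt(2)) + 101781)*(1/553571) = (101549 - 652*sqrt(2))*(1/553571) = 101549/553571 - 652*sqrt(2)/553571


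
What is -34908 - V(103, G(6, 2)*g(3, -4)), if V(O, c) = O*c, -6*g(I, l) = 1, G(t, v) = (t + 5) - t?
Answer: -208933/6 ≈ -34822.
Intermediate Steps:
G(t, v) = 5 (G(t, v) = (5 + t) - t = 5)
g(I, l) = -1/6 (g(I, l) = -1/6*1 = -1/6)
-34908 - V(103, G(6, 2)*g(3, -4)) = -34908 - 103*5*(-1/6) = -34908 - 103*(-5)/6 = -34908 - 1*(-515/6) = -34908 + 515/6 = -208933/6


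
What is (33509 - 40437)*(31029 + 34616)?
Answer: -454788560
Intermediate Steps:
(33509 - 40437)*(31029 + 34616) = -6928*65645 = -454788560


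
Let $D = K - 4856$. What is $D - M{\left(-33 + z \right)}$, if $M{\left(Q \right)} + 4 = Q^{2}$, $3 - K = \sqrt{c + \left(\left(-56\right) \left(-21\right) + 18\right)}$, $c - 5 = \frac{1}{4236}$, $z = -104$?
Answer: $-23618 - \frac{\sqrt{5378623935}}{2118} \approx -23653.0$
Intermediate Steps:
$c = \frac{21181}{4236}$ ($c = 5 + \frac{1}{4236} = \frac{21181}{4236} \approx 5.0002$)
$K = 3 - \frac{\sqrt{5378623935}}{2118}$ ($K = 3 - \sqrt{\frac{21181}{4236} + \left(\left(-56\right) \left(-21\right) + 18\right)} = 3 - \sqrt{\frac{21181}{4236} + \left(1176 + 18\right)} = 3 - \sqrt{\frac{21181}{4236} + 1194} = 3 - \sqrt{\frac{5078965}{4236}} = 3 - \frac{\sqrt{5378623935}}{2118} \approx -31.627$)
$D = -4853 - \frac{\sqrt{5378623935}}{2118}$ ($D = \left(3 - \frac{\sqrt{5378623935}}{2118}\right) - 4856 = -4853 - \frac{\sqrt{5378623935}}{2118} \approx -4887.6$)
$M{\left(Q \right)} = -4 + Q^{2}$
$D - M{\left(-33 + z \right)} = \left(-4853 - \frac{\sqrt{5378623935}}{2118}\right) - \left(-4 + \left(-33 - 104\right)^{2}\right) = \left(-4853 - \frac{\sqrt{5378623935}}{2118}\right) - \left(-4 + \left(-137\right)^{2}\right) = \left(-4853 - \frac{\sqrt{5378623935}}{2118}\right) - \left(-4 + 18769\right) = \left(-4853 - \frac{\sqrt{5378623935}}{2118}\right) - 18765 = -23618 - \frac{\sqrt{5378623935}}{2118}$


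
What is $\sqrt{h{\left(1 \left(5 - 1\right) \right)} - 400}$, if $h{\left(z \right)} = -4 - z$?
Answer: $2 i \sqrt{102} \approx 20.199 i$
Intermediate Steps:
$\sqrt{h{\left(1 \left(5 - 1\right) \right)} - 400} = \sqrt{\left(-4 - 1 \left(5 - 1\right)\right) - 400} = \sqrt{\left(-4 - 1 \cdot 4\right) - 400} = \sqrt{\left(-4 - 4\right) - 400} = \sqrt{-8 - 400} = \sqrt{-408} = 2 i \sqrt{102}$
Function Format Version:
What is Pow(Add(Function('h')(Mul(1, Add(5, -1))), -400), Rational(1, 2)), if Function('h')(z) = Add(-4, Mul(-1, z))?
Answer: Mul(2, I, Pow(102, Rational(1, 2))) ≈ Mul(20.199, I)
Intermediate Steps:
Pow(Add(Function('h')(Mul(1, Add(5, -1))), -400), Rational(1, 2)) = Pow(Add(Add(-4, Mul(-1, Mul(1, Add(5, -1)))), -400), Rational(1, 2)) = Pow(Add(Add(-4, Mul(-1, Mul(1, 4))), -400), Rational(1, 2)) = Pow(Add(Add(-4, Mul(-1, 4)), -400), Rational(1, 2)) = Pow(Add(Add(-4, -4), -400), Rational(1, 2)) = Pow(Add(-8, -400), Rational(1, 2)) = Pow(-408, Rational(1, 2)) = Mul(2, I, Pow(102, Rational(1, 2)))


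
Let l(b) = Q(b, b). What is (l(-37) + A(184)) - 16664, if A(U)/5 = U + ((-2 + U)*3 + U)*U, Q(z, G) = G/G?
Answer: 655857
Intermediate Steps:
Q(z, G) = 1
l(b) = 1
A(U) = 5*U + 5*U*(-6 + 4*U) (A(U) = 5*(U + ((-2 + U)*3 + U)*U) = 5*(U + ((-6 + 3*U) + U)*U) = 5*(U + (-6 + 4*U)*U) = 5*(U + U*(-6 + 4*U)) = 5*U + 5*U*(-6 + 4*U))
(l(-37) + A(184)) - 16664 = (1 + 5*184*(-5 + 4*184)) - 16664 = (1 + 5*184*(-5 + 736)) - 16664 = (1 + 5*184*731) - 16664 = (1 + 672520) - 16664 = 672521 - 16664 = 655857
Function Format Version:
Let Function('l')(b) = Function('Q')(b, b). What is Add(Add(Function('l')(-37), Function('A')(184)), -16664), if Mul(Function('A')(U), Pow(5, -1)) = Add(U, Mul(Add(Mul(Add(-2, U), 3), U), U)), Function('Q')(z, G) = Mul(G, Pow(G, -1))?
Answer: 655857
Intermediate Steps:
Function('Q')(z, G) = 1
Function('l')(b) = 1
Function('A')(U) = Add(Mul(5, U), Mul(5, U, Add(-6, Mul(4, U)))) (Function('A')(U) = Mul(5, Add(U, Mul(Add(Mul(Add(-2, U), 3), U), U))) = Mul(5, Add(U, Mul(Add(Add(-6, Mul(3, U)), U), U))) = Mul(5, Add(U, Mul(Add(-6, Mul(4, U)), U))) = Mul(5, Add(U, Mul(U, Add(-6, Mul(4, U))))) = Add(Mul(5, U), Mul(5, U, Add(-6, Mul(4, U)))))
Add(Add(Function('l')(-37), Function('A')(184)), -16664) = Add(Add(1, Mul(5, 184, Add(-5, Mul(4, 184)))), -16664) = Add(Add(1, Mul(5, 184, Add(-5, 736))), -16664) = Add(Add(1, Mul(5, 184, 731)), -16664) = Add(Add(1, 672520), -16664) = Add(672521, -16664) = 655857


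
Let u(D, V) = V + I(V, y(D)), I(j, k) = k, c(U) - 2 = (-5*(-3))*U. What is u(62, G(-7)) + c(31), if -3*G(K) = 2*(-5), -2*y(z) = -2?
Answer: 1414/3 ≈ 471.33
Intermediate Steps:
c(U) = 2 + 15*U (c(U) = 2 + (-5*(-3))*U = 2 + 15*U)
y(z) = 1 (y(z) = -½*(-2) = 1)
G(K) = 10/3 (G(K) = -2*(-5)/3 = -⅓*(-10) = 10/3)
u(D, V) = 1 + V (u(D, V) = V + 1 = 1 + V)
u(62, G(-7)) + c(31) = (1 + 10/3) + (2 + 15*31) = 13/3 + (2 + 465) = 13/3 + 467 = 1414/3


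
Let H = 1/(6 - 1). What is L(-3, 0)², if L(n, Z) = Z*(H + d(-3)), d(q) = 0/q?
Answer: 0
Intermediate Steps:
d(q) = 0
H = ⅕ (H = 1/5 = ⅕ ≈ 0.20000)
L(n, Z) = Z/5 (L(n, Z) = Z*(⅕ + 0) = Z*(⅕) = Z/5)
L(-3, 0)² = ((⅕)*0)² = 0² = 0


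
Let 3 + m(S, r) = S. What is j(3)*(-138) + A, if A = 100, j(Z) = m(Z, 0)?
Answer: 100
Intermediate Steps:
m(S, r) = -3 + S
j(Z) = -3 + Z
j(3)*(-138) + A = (-3 + 3)*(-138) + 100 = 0*(-138) + 100 = 0 + 100 = 100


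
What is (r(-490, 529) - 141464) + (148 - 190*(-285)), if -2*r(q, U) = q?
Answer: -86921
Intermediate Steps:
r(q, U) = -q/2
(r(-490, 529) - 141464) + (148 - 190*(-285)) = (-½*(-490) - 141464) + (148 - 190*(-285)) = (245 - 141464) + (148 + 54150) = -141219 + 54298 = -86921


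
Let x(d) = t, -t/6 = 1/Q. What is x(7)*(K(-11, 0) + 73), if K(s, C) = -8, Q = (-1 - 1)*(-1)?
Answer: -195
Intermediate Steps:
Q = 2 (Q = -2*(-1) = 2)
t = -3 (t = -6/2 = -6*½ = -3)
x(d) = -3
x(7)*(K(-11, 0) + 73) = -3*(-8 + 73) = -3*65 = -195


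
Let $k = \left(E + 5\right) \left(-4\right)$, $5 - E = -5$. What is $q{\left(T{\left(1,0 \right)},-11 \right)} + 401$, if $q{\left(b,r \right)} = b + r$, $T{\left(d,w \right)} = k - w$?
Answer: $330$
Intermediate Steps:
$E = 10$ ($E = 5 - -5 = 5 + 5 = 10$)
$k = -60$ ($k = \left(10 + 5\right) \left(-4\right) = 15 \left(-4\right) = -60$)
$T{\left(d,w \right)} = -60 - w$
$q{\left(T{\left(1,0 \right)},-11 \right)} + 401 = \left(\left(-60 - 0\right) - 11\right) + 401 = \left(\left(-60 + 0\right) - 11\right) + 401 = \left(-60 - 11\right) + 401 = -71 + 401 = 330$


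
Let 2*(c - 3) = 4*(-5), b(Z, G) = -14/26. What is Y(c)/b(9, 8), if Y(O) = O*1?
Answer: 13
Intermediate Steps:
b(Z, G) = -7/13 (b(Z, G) = -14*1/26 = -7/13)
c = -7 (c = 3 + (4*(-5))/2 = 3 + (1/2)*(-20) = 3 - 10 = -7)
Y(O) = O
Y(c)/b(9, 8) = -7/(-7/13) = -7*(-13/7) = 13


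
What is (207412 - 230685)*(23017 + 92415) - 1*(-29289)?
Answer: -2686419647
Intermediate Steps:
(207412 - 230685)*(23017 + 92415) - 1*(-29289) = -23273*115432 + 29289 = -2686448936 + 29289 = -2686419647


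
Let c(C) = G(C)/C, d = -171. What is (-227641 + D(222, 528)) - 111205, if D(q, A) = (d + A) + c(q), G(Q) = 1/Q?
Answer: -16682091875/49284 ≈ -3.3849e+5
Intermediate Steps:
c(C) = C⁻² (c(C) = 1/(C*C) = C⁻²)
D(q, A) = -171 + A + q⁻² (D(q, A) = (-171 + A) + q⁻² = -171 + A + q⁻²)
(-227641 + D(222, 528)) - 111205 = (-227641 + (-171 + 528 + 222⁻²)) - 111205 = (-227641 + (-171 + 528 + 1/49284)) - 111205 = (-227641 + 17594389/49284) - 111205 = -11201464655/49284 - 111205 = -16682091875/49284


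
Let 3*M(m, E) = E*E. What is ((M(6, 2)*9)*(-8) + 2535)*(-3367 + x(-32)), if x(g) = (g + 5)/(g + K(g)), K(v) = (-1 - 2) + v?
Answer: -550145718/67 ≈ -8.2111e+6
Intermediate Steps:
K(v) = -3 + v
M(m, E) = E**2/3 (M(m, E) = (E*E)/3 = E**2/3)
x(g) = (5 + g)/(-3 + 2*g) (x(g) = (g + 5)/(g + (-3 + g)) = (5 + g)/(-3 + 2*g))
((M(6, 2)*9)*(-8) + 2535)*(-3367 + x(-32)) = ((((1/3)*2**2)*9)*(-8) + 2535)*(-3367 + (5 - 32)/(-3 + 2*(-32))) = ((((1/3)*4)*9)*(-8) + 2535)*(-3367 - 27/(-3 - 64)) = (((4/3)*9)*(-8) + 2535)*(-3367 - 27/(-67)) = (12*(-8) + 2535)*(-3367 - 1/67*(-27)) = (-96 + 2535)*(-3367 + 27/67) = 2439*(-225562/67) = -550145718/67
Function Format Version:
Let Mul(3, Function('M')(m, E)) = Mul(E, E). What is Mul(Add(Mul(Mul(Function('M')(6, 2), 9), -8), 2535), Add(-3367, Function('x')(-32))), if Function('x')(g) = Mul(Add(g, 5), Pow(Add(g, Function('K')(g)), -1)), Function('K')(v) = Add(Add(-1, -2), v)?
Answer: Rational(-550145718, 67) ≈ -8.2111e+6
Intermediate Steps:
Function('K')(v) = Add(-3, v)
Function('M')(m, E) = Mul(Rational(1, 3), Pow(E, 2)) (Function('M')(m, E) = Mul(Rational(1, 3), Mul(E, E)) = Mul(Rational(1, 3), Pow(E, 2)))
Function('x')(g) = Mul(Pow(Add(-3, Mul(2, g)), -1), Add(5, g)) (Function('x')(g) = Mul(Add(g, 5), Pow(Add(g, Add(-3, g)), -1)) = Mul(Add(5, g), Pow(Add(-3, Mul(2, g)), -1)) = Mul(Pow(Add(-3, Mul(2, g)), -1), Add(5, g)))
Mul(Add(Mul(Mul(Function('M')(6, 2), 9), -8), 2535), Add(-3367, Function('x')(-32))) = Mul(Add(Mul(Mul(Mul(Rational(1, 3), Pow(2, 2)), 9), -8), 2535), Add(-3367, Mul(Pow(Add(-3, Mul(2, -32)), -1), Add(5, -32)))) = Mul(Add(Mul(Mul(Mul(Rational(1, 3), 4), 9), -8), 2535), Add(-3367, Mul(Pow(Add(-3, -64), -1), -27))) = Mul(Add(Mul(Mul(Rational(4, 3), 9), -8), 2535), Add(-3367, Mul(Pow(-67, -1), -27))) = Mul(Add(Mul(12, -8), 2535), Add(-3367, Mul(Rational(-1, 67), -27))) = Mul(Add(-96, 2535), Add(-3367, Rational(27, 67))) = Mul(2439, Rational(-225562, 67)) = Rational(-550145718, 67)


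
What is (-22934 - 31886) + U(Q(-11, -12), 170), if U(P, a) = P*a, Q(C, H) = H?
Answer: -56860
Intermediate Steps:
(-22934 - 31886) + U(Q(-11, -12), 170) = (-22934 - 31886) - 12*170 = -54820 - 2040 = -56860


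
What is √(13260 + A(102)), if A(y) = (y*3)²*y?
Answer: 2*√2391033 ≈ 3092.6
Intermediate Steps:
A(y) = 9*y³ (A(y) = (3*y)²*y = (9*y²)*y = 9*y³)
√(13260 + A(102)) = √(13260 + 9*102³) = √(13260 + 9*1061208) = √(13260 + 9550872) = √9564132 = 2*√2391033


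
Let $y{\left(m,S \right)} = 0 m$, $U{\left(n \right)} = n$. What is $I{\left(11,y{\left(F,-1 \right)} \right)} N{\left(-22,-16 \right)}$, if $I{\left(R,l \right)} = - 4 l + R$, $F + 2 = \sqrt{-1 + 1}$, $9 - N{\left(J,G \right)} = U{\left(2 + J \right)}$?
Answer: $319$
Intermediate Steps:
$N{\left(J,G \right)} = 7 - J$ ($N{\left(J,G \right)} = 9 - \left(2 + J\right) = 7 - J$)
$F = -2$ ($F = -2 + \sqrt{-1 + 1} = -2 + \sqrt{0} = -2 + 0 = -2$)
$y{\left(m,S \right)} = 0$
$I{\left(R,l \right)} = R - 4 l$
$I{\left(11,y{\left(F,-1 \right)} \right)} N{\left(-22,-16 \right)} = \left(11 - 0\right) \left(7 - -22\right) = \left(11 + 0\right) \left(7 + 22\right) = 11 \cdot 29 = 319$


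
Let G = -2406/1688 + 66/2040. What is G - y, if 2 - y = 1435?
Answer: 51351743/35870 ≈ 1431.6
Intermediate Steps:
y = -1433 (y = 2 - 1*1435 = 2 - 1435 = -1433)
G = -49967/35870 (G = -2406*1/1688 + 66*(1/2040) = -1203/844 + 11/340 = -49967/35870 ≈ -1.3930)
G - y = -49967/35870 - 1*(-1433) = -49967/35870 + 1433 = 51351743/35870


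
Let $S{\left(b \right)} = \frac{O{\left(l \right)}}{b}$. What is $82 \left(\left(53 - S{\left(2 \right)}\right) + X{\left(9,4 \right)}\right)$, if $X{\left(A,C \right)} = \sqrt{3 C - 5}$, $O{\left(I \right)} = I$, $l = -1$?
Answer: $4387 + 82 \sqrt{7} \approx 4604.0$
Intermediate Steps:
$S{\left(b \right)} = - \frac{1}{b}$
$X{\left(A,C \right)} = \sqrt{-5 + 3 C}$
$82 \left(\left(53 - S{\left(2 \right)}\right) + X{\left(9,4 \right)}\right) = 82 \left(\left(53 - - \frac{1}{2}\right) + \sqrt{-5 + 3 \cdot 4}\right) = 82 \left(\left(53 - \left(-1\right) \frac{1}{2}\right) + \sqrt{-5 + 12}\right) = 82 \left(\left(53 - - \frac{1}{2}\right) + \sqrt{7}\right) = 82 \left(\left(53 + \frac{1}{2}\right) + \sqrt{7}\right) = 82 \left(\frac{107}{2} + \sqrt{7}\right) = 4387 + 82 \sqrt{7}$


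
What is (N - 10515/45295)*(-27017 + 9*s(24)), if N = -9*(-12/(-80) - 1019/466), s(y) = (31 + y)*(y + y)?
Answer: -2488382983437/42214940 ≈ -58946.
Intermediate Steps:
s(y) = 2*y*(31 + y) (s(y) = (31 + y)*(2*y) = 2*y*(31 + y))
N = 85419/4660 (N = -9*(-12*(-1/80) - 1019*1/466) = -9*(3/20 - 1019/466) = -9*(-9491/4660) = 85419/4660 ≈ 18.330)
(N - 10515/45295)*(-27017 + 9*s(24)) = (85419/4660 - 10515/45295)*(-27017 + 9*(2*24*(31 + 24))) = (85419/4660 - 10515*1/45295)*(-27017 + 9*(2*24*55)) = (85419/4660 - 2103/9059)*(-27017 + 9*2640) = 764010741*(-27017 + 23760)/42214940 = (764010741/42214940)*(-3257) = -2488382983437/42214940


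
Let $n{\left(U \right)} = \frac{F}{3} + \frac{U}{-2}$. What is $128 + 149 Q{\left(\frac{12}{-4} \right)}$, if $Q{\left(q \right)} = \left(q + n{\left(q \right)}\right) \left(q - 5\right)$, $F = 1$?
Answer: $\frac{4556}{3} \approx 1518.7$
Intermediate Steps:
$n{\left(U \right)} = \frac{1}{3} - \frac{U}{2}$ ($n{\left(U \right)} = 1 \cdot \frac{1}{3} + \frac{U}{-2} = 1 \cdot \frac{1}{3} + U \left(- \frac{1}{2}\right) = \frac{1}{3} - \frac{U}{2}$)
$Q{\left(q \right)} = \left(-5 + q\right) \left(\frac{1}{3} + \frac{q}{2}\right)$ ($Q{\left(q \right)} = \left(q - \left(- \frac{1}{3} + \frac{q}{2}\right)\right) \left(q - 5\right) = \left(\frac{1}{3} + \frac{q}{2}\right) \left(-5 + q\right) = \left(-5 + q\right) \left(\frac{1}{3} + \frac{q}{2}\right)$)
$128 + 149 Q{\left(\frac{12}{-4} \right)} = 128 + 149 \left(- \frac{5}{3} + \frac{\left(\frac{12}{-4}\right)^{2}}{2} - \frac{13 \frac{12}{-4}}{6}\right) = 128 + 149 \left(- \frac{5}{3} + \frac{\left(12 \left(- \frac{1}{4}\right)\right)^{2}}{2} - \frac{13 \cdot 12 \left(- \frac{1}{4}\right)}{6}\right) = 128 + 149 \left(- \frac{5}{3} + \frac{\left(-3\right)^{2}}{2} - - \frac{13}{2}\right) = 128 + 149 \left(- \frac{5}{3} + \frac{1}{2} \cdot 9 + \frac{13}{2}\right) = 128 + 149 \left(- \frac{5}{3} + \frac{9}{2} + \frac{13}{2}\right) = 128 + 149 \cdot \frac{28}{3} = 128 + \frac{4172}{3} = \frac{4556}{3}$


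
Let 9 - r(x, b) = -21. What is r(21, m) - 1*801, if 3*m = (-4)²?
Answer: -771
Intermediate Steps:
m = 16/3 (m = (⅓)*(-4)² = (⅓)*16 = 16/3 ≈ 5.3333)
r(x, b) = 30 (r(x, b) = 9 - 1*(-21) = 9 + 21 = 30)
r(21, m) - 1*801 = 30 - 1*801 = 30 - 801 = -771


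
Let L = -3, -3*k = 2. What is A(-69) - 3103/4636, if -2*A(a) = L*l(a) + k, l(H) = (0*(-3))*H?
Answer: -4673/13908 ≈ -0.33599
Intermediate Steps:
k = -⅔ (k = -⅓*2 = -⅔ ≈ -0.66667)
l(H) = 0 (l(H) = 0*H = 0)
A(a) = ⅓ (A(a) = -(-3*0 - ⅔)/2 = -(0 - ⅔)/2 = -½*(-⅔) = ⅓)
A(-69) - 3103/4636 = ⅓ - 3103/4636 = -4673/13908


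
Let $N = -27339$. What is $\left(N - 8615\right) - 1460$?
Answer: $-37414$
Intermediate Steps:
$\left(N - 8615\right) - 1460 = \left(-27339 - 8615\right) - 1460 = -35954 - 1460 = -37414$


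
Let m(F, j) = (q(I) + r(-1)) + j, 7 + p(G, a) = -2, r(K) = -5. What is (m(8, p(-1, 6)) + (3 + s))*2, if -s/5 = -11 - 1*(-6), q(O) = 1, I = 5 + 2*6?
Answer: 30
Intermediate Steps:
I = 17 (I = 5 + 12 = 17)
s = 25 (s = -5*(-11 - 1*(-6)) = -5*(-11 + 6) = -5*(-5) = 25)
p(G, a) = -9 (p(G, a) = -7 - 2 = -9)
m(F, j) = -4 + j (m(F, j) = (1 - 5) + j = -4 + j)
(m(8, p(-1, 6)) + (3 + s))*2 = ((-4 - 9) + (3 + 25))*2 = (-13 + 28)*2 = 15*2 = 30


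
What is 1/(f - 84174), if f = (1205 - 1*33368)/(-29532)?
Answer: -9844/828598135 ≈ -1.1880e-5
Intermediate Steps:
f = 10721/9844 (f = (1205 - 33368)*(-1/29532) = -32163*(-1/29532) = 10721/9844 ≈ 1.0891)
1/(f - 84174) = 1/(10721/9844 - 84174) = 1/(-828598135/9844) = -9844/828598135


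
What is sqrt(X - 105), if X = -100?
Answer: I*sqrt(205) ≈ 14.318*I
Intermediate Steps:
sqrt(X - 105) = sqrt(-100 - 105) = sqrt(-205) = I*sqrt(205)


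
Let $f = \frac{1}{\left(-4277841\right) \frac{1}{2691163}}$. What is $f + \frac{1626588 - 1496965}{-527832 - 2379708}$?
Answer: $- \frac{2793056884321}{4145997940380} \approx -0.67368$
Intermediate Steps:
$f = - \frac{2691163}{4277841}$ ($f = \frac{1}{\left(-4277841\right) \frac{1}{2691163}} = \frac{1}{- \frac{4277841}{2691163}} = - \frac{2691163}{4277841} \approx -0.62909$)
$f + \frac{1626588 - 1496965}{-527832 - 2379708} = - \frac{2691163}{4277841} + \frac{1626588 - 1496965}{-527832 - 2379708} = - \frac{2691163}{4277841} + \frac{129623}{-2907540} = - \frac{2691163}{4277841} + 129623 \left(- \frac{1}{2907540}\right) = - \frac{2691163}{4277841} - \frac{129623}{2907540} = - \frac{2793056884321}{4145997940380}$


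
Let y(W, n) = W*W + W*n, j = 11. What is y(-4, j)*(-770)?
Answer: 21560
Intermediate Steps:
y(W, n) = W² + W*n
y(-4, j)*(-770) = -4*(-4 + 11)*(-770) = -4*7*(-770) = -28*(-770) = 21560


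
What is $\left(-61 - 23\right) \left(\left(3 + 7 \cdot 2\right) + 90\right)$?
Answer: $-8988$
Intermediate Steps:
$\left(-61 - 23\right) \left(\left(3 + 7 \cdot 2\right) + 90\right) = \left(-61 - 23\right) \left(\left(3 + 14\right) + 90\right) = - 84 \left(17 + 90\right) = \left(-84\right) 107 = -8988$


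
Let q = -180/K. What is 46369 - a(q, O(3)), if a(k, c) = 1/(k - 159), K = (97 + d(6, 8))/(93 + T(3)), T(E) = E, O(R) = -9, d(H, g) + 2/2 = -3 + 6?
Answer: 170127872/3669 ≈ 46369.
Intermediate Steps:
d(H, g) = 2 (d(H, g) = -1 + (-3 + 6) = -1 + 3 = 2)
K = 33/32 (K = (97 + 2)/(93 + 3) = 99/96 = 99*(1/96) = 33/32 ≈ 1.0313)
q = -1920/11 (q = -180/33/32 = -180*32/33 = -1920/11 ≈ -174.55)
a(k, c) = 1/(-159 + k)
46369 - a(q, O(3)) = 46369 - 1/(-159 - 1920/11) = 46369 - 1/(-3669/11) = 46369 - 1*(-11/3669) = 46369 + 11/3669 = 170127872/3669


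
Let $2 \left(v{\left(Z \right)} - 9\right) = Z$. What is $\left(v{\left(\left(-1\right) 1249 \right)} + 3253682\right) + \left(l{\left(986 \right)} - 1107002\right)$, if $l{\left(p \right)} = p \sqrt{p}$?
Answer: $\frac{4292129}{2} + 986 \sqrt{986} \approx 2.177 \cdot 10^{6}$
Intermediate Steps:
$l{\left(p \right)} = p^{\frac{3}{2}}$
$v{\left(Z \right)} = 9 + \frac{Z}{2}$
$\left(v{\left(\left(-1\right) 1249 \right)} + 3253682\right) + \left(l{\left(986 \right)} - 1107002\right) = \left(\left(9 + \frac{\left(-1\right) 1249}{2}\right) + 3253682\right) + \left(986^{\frac{3}{2}} - 1107002\right) = \left(\left(9 + \frac{1}{2} \left(-1249\right)\right) + 3253682\right) - \left(1107002 - 986 \sqrt{986}\right) = \left(\left(9 - \frac{1249}{2}\right) + 3253682\right) - \left(1107002 - 986 \sqrt{986}\right) = \left(- \frac{1231}{2} + 3253682\right) - \left(1107002 - 986 \sqrt{986}\right) = \frac{6506133}{2} - \left(1107002 - 986 \sqrt{986}\right) = \frac{4292129}{2} + 986 \sqrt{986}$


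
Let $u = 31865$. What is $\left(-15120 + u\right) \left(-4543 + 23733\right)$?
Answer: $321336550$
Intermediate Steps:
$\left(-15120 + u\right) \left(-4543 + 23733\right) = \left(-15120 + 31865\right) \left(-4543 + 23733\right) = 16745 \cdot 19190 = 321336550$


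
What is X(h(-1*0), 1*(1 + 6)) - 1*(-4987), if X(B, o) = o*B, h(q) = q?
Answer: 4987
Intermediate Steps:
X(B, o) = B*o
X(h(-1*0), 1*(1 + 6)) - 1*(-4987) = (-1*0)*(1*(1 + 6)) - 1*(-4987) = 0*(1*7) + 4987 = 0*7 + 4987 = 0 + 4987 = 4987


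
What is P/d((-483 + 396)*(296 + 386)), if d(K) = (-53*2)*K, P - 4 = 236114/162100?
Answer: 147419/169918731400 ≈ 8.6759e-7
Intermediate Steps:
P = 442257/81050 (P = 4 + 236114/162100 = 4 + 236114*(1/162100) = 4 + 118057/81050 = 442257/81050 ≈ 5.4566)
d(K) = -106*K
P/d((-483 + 396)*(296 + 386)) = 442257/(81050*((-106*(-483 + 396)*(296 + 386)))) = 442257/(81050*((-(-9222)*682))) = 442257/(81050*((-106*(-59334)))) = (442257/81050)/6289404 = (442257/81050)*(1/6289404) = 147419/169918731400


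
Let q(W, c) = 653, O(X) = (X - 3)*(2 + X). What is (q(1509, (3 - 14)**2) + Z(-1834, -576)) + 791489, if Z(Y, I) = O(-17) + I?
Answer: 791866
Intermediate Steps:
O(X) = (-3 + X)*(2 + X)
Z(Y, I) = 300 + I (Z(Y, I) = (-6 + (-17)**2 - 1*(-17)) + I = (-6 + 289 + 17) + I = 300 + I)
(q(1509, (3 - 14)**2) + Z(-1834, -576)) + 791489 = (653 + (300 - 576)) + 791489 = (653 - 276) + 791489 = 377 + 791489 = 791866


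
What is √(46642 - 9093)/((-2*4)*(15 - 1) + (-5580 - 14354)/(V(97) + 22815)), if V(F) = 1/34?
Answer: -775711*√37549/87557388 ≈ -1.7167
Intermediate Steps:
V(F) = 1/34
√(46642 - 9093)/((-2*4)*(15 - 1) + (-5580 - 14354)/(V(97) + 22815)) = √(46642 - 9093)/((-2*4)*(15 - 1) + (-5580 - 14354)/(1/34 + 22815)) = √37549/(-8*14 - 19934/775711/34) = √37549/(-112 - 19934*34/775711) = √37549/(-112 - 677756/775711) = √37549/(-87557388/775711) = √37549*(-775711/87557388) = -775711*√37549/87557388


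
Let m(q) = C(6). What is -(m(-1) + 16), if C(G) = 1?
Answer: -17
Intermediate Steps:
m(q) = 1
-(m(-1) + 16) = -(1 + 16) = -1*17 = -17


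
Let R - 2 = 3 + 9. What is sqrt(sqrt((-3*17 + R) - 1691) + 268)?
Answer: 2*sqrt(67 + 6*I*sqrt(3)) ≈ 16.42 + 1.2658*I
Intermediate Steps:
R = 14 (R = 2 + (3 + 9) = 2 + 12 = 14)
sqrt(sqrt((-3*17 + R) - 1691) + 268) = sqrt(sqrt((-3*17 + 14) - 1691) + 268) = sqrt(sqrt((-51 + 14) - 1691) + 268) = sqrt(sqrt(-37 - 1691) + 268) = sqrt(sqrt(-1728) + 268) = sqrt(24*I*sqrt(3) + 268) = sqrt(268 + 24*I*sqrt(3))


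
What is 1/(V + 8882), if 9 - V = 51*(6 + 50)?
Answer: 1/6035 ≈ 0.00016570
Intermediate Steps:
V = -2847 (V = 9 - 51*(6 + 50) = 9 - 51*56 = 9 - 1*2856 = 9 - 2856 = -2847)
1/(V + 8882) = 1/(-2847 + 8882) = 1/6035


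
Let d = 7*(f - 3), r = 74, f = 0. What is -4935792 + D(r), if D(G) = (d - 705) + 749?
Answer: -4935769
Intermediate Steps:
d = -21 (d = 7*(0 - 3) = 7*(-3) = -21)
D(G) = 23 (D(G) = (-21 - 705) + 749 = -726 + 749 = 23)
-4935792 + D(r) = -4935792 + 23 = -4935769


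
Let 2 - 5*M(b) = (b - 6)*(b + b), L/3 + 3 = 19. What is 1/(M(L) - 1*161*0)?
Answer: -1/806 ≈ -0.0012407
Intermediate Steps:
L = 48 (L = -9 + 3*19 = -9 + 57 = 48)
M(b) = ⅖ - 2*b*(-6 + b)/5 (M(b) = ⅖ - (b - 6)*(b + b)/5 = ⅖ - (-6 + b)*2*b/5 = ⅖ - 2*b*(-6 + b)/5)
1/(M(L) - 1*161*0) = 1/((⅖ - ⅖*48² + (12/5)*48) - 1*161*0) = 1/((⅖ - ⅖*2304 + 576/5) - 161*0) = 1/((⅖ - 4608/5 + 576/5) + 0) = 1/(-806 + 0) = 1/(-806) = -1/806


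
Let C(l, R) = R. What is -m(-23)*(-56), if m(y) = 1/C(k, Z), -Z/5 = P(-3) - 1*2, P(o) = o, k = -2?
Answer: 56/25 ≈ 2.2400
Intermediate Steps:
Z = 25 (Z = -5*(-3 - 1*2) = -5*(-3 - 2) = -5*(-5) = 25)
m(y) = 1/25
-m(-23)*(-56) = -(-56)/25 = -1*(-56/25) = 56/25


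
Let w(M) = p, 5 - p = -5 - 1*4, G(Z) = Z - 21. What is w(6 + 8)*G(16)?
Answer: -70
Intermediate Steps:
G(Z) = -21 + Z
p = 14 (p = 5 - (-5 - 1*4) = 5 - (-5 - 4) = 5 - 1*(-9) = 5 + 9 = 14)
w(M) = 14
w(6 + 8)*G(16) = 14*(-21 + 16) = 14*(-5) = -70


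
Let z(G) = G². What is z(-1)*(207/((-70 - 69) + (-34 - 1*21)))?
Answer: -207/194 ≈ -1.0670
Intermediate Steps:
z(-1)*(207/((-70 - 69) + (-34 - 1*21))) = (-1)²*(207/((-70 - 69) + (-34 - 1*21))) = 1*(207/(-139 + (-34 - 21))) = 1*(207/(-139 - 55)) = 1*(207/(-194)) = 1*(207*(-1/194)) = 1*(-207/194) = -207/194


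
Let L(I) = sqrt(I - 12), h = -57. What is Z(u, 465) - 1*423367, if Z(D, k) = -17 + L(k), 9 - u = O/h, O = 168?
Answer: -423384 + sqrt(453) ≈ -4.2336e+5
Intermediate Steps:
u = 227/19 (u = 9 - 168/(-57) = 9 - 168*(-1)/57 = 9 - 1*(-56/19) = 9 + 56/19 = 227/19 ≈ 11.947)
L(I) = sqrt(-12 + I)
Z(D, k) = -17 + sqrt(-12 + k)
Z(u, 465) - 1*423367 = (-17 + sqrt(-12 + 465)) - 1*423367 = (-17 + sqrt(453)) - 423367 = -423384 + sqrt(453)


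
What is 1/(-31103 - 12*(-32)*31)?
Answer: -1/19199 ≈ -5.2086e-5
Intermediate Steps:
1/(-31103 - 12*(-32)*31) = 1/(-31103 + 384*31) = 1/(-31103 + 11904) = 1/(-19199) = -1/19199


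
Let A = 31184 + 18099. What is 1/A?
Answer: 1/49283 ≈ 2.0291e-5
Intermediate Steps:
A = 49283
1/A = 1/49283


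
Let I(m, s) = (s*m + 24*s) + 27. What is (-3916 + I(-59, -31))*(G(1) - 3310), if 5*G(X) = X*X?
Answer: 46403396/5 ≈ 9.2807e+6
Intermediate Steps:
G(X) = X²/5 (G(X) = (X*X)/5 = X²/5)
I(m, s) = 27 + 24*s + m*s (I(m, s) = (m*s + 24*s) + 27 = (24*s + m*s) + 27 = 27 + 24*s + m*s)
(-3916 + I(-59, -31))*(G(1) - 3310) = (-3916 + (27 + 24*(-31) - 59*(-31)))*((⅕)*1² - 3310) = (-3916 + (27 - 744 + 1829))*((⅕)*1 - 3310) = (-3916 + 1112)*(⅕ - 3310) = -2804*(-16549/5) = 46403396/5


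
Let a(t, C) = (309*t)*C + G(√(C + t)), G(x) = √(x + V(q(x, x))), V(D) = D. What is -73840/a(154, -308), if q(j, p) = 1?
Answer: 73840/(14656488 - √(1 + I*√154)) ≈ 0.005038 + 8.2247e-10*I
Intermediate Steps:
G(x) = √(1 + x) (G(x) = √(x + 1) = √(1 + x))
a(t, C) = √(1 + √(C + t)) + 309*C*t (a(t, C) = (309*t)*C + √(1 + √(C + t)) = 309*C*t + √(1 + √(C + t)) = √(1 + √(C + t)) + 309*C*t)
-73840/a(154, -308) = -73840/(√(1 + √(-308 + 154)) + 309*(-308)*154) = -73840/(√(1 + √(-154)) - 14656488) = -73840/(√(1 + I*√154) - 14656488) = -73840/(-14656488 + √(1 + I*√154))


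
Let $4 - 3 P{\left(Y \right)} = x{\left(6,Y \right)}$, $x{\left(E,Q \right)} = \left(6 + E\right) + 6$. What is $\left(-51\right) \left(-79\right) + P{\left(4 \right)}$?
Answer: $\frac{12073}{3} \approx 4024.3$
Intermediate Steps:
$x{\left(E,Q \right)} = 12 + E$
$P{\left(Y \right)} = - \frac{14}{3}$ ($P{\left(Y \right)} = \frac{4}{3} - \frac{12 + 6}{3} = \frac{4}{3} - 6 = - \frac{14}{3}$)
$\left(-51\right) \left(-79\right) + P{\left(4 \right)} = \left(-51\right) \left(-79\right) - \frac{14}{3} = 4029 - \frac{14}{3} = \frac{12073}{3}$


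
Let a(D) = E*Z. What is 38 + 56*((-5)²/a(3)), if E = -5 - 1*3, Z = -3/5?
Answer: 989/3 ≈ 329.67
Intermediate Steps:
Z = -⅗ (Z = -3*⅕ = -⅗ ≈ -0.60000)
E = -8 (E = -5 - 3 = -8)
a(D) = 24/5 (a(D) = -8*(-⅗) = 24/5)
38 + 56*((-5)²/a(3)) = 38 + 56*((-5)²/(24/5)) = 38 + 56*(25*(5/24)) = 38 + 56*(125/24) = 38 + 875/3 = 989/3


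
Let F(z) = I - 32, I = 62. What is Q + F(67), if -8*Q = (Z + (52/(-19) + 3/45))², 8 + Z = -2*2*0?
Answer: 10246319/649800 ≈ 15.768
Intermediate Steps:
Z = -8 (Z = -8 - 2*2*0 = -8 - 4*0 = -8 + 0 = -8)
F(z) = 30 (F(z) = 62 - 32 = 30)
Q = -9247681/649800 (Q = -(-8 + (52/(-19) + 3/45))²/8 = -(-8 + (52*(-1/19) + 3*(1/45)))²/8 = -(-8 + (-52/19 + 1/15))²/8 = -(-8 - 761/285)²/8 = -(-3041/285)²/8 = -⅛*9247681/81225 = -9247681/649800 ≈ -14.232)
Q + F(67) = -9247681/649800 + 30 = 10246319/649800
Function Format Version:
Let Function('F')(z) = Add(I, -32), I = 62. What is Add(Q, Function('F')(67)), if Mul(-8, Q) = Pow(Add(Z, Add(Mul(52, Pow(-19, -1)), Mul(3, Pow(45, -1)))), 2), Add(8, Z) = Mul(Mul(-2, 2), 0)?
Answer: Rational(10246319, 649800) ≈ 15.768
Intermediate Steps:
Z = -8 (Z = Add(-8, Mul(Mul(-2, 2), 0)) = Add(-8, Mul(-4, 0)) = Add(-8, 0) = -8)
Function('F')(z) = 30 (Function('F')(z) = Add(62, -32) = 30)
Q = Rational(-9247681, 649800) (Q = Mul(Rational(-1, 8), Pow(Add(-8, Add(Mul(52, Pow(-19, -1)), Mul(3, Pow(45, -1)))), 2)) = Mul(Rational(-1, 8), Pow(Add(-8, Add(Mul(52, Rational(-1, 19)), Mul(3, Rational(1, 45)))), 2)) = Mul(Rational(-1, 8), Pow(Add(-8, Add(Rational(-52, 19), Rational(1, 15))), 2)) = Mul(Rational(-1, 8), Pow(Add(-8, Rational(-761, 285)), 2)) = Mul(Rational(-1, 8), Pow(Rational(-3041, 285), 2)) = Mul(Rational(-1, 8), Rational(9247681, 81225)) = Rational(-9247681, 649800) ≈ -14.232)
Add(Q, Function('F')(67)) = Add(Rational(-9247681, 649800), 30) = Rational(10246319, 649800)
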